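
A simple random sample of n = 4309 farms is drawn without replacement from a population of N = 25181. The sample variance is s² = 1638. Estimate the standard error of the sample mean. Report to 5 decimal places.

Under SRS without replacement, Var(ȳ) = (1 − f)·s²/n with f = n/N = 4309/25181 = 0.17112108.
Var(ȳ) = (1 − 0.17112108)·1638/4309 = 0.82887892·0.3801346 = 0.31508556.
SE(ȳ) = √(0.31508556) = 0.56132.

0.56132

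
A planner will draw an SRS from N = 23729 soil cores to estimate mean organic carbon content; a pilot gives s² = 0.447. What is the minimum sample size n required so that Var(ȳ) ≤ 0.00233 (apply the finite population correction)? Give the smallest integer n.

191

Without fpc, n₀ = s²/D = 0.447/0.00233 = 191.8455.
With fpc, (1 − n/N)·s²/n ≤ D requires n ≥ n₀/(1 + n₀/N) = 191.8455/(1 + 191.8455/23729) = 190.3069.
Rounding up, n = 191.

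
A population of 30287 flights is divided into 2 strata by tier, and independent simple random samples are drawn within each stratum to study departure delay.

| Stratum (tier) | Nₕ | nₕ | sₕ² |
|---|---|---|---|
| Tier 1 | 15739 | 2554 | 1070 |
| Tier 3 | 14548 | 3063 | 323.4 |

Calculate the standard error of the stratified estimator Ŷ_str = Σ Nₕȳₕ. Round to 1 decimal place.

10226.5

Var(Ŷ_str) = Σₕ Nₕ²(1 − fₕ)sₕ²/nₕ.
Tier 1: 15739²·(1 − 2554/15739)·1070/2554 = 8.6940104 × 10^7.
Tier 3: 14548²·(1 − 3063/14548)·323.4/3063 = 1.7641167 × 10^7.
Sum = 1.0458127 × 10^8.
SE = √(1.0458127 × 10^8) = 10226.5.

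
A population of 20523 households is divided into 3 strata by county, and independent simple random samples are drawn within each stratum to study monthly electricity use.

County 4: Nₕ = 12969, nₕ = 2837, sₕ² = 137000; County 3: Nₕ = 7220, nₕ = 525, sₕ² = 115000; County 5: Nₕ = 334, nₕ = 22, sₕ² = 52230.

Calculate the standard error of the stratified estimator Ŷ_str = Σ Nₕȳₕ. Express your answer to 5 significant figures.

Var(Ŷ_str) = Σₕ Nₕ²(1 − fₕ)sₕ²/nₕ.
County 4: 12969²·(1 − 2837/12969)·137000/2837 = 6.345457 × 10^9.
County 3: 7220²·(1 − 525/7220)·115000/525 = 1.0588302 × 10^10.
County 5: 334²·(1 − 22/334)·52230/22 = 2.4739927 × 10^8.
Sum = 1.7181158 × 10^10.
SE = √(1.7181158 × 10^10) = 131080.

131080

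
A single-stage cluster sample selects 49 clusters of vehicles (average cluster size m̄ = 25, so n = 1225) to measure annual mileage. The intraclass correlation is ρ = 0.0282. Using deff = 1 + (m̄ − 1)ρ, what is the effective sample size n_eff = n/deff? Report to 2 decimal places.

deff = 1 + (25 − 1)·0.0282 = 1 + 0.6768 = 1.6768.
n_eff = 1225 / 1.6768 = 730.56.

730.56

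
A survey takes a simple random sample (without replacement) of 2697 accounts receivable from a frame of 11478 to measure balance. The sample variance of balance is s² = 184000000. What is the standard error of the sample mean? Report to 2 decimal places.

Under SRS without replacement, Var(ȳ) = (1 − f)·s²/n with f = n/N = 2697/11478 = 0.23497125.
Var(ȳ) = (1 − 0.23497125)·184000000/2697 = 0.76502875·68223.953 = 52193.285.
SE(ȳ) = √(52193.285) = 228.46.

228.46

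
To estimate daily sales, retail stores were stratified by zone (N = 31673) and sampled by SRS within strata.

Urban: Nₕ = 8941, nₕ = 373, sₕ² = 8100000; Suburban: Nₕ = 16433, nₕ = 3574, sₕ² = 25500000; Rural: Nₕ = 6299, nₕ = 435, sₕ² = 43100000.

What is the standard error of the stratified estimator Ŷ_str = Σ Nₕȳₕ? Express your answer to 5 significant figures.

2.6136 × 10^6

Var(Ŷ_str) = Σₕ Nₕ²(1 − fₕ)sₕ²/nₕ.
Urban: 8941²·(1 − 373/8941)·8100000/373 = 1.6635725 × 10^12.
Suburban: 16433²·(1 − 3574/16433)·25500000/3574 = 1.5076818 × 10^12.
Rural: 6299²·(1 − 435/6299)·43100000/435 = 3.6597682 × 10^12.
Sum = 6.8310225 × 10^12.
SE = √(6.8310225 × 10^12) = 2.6136 × 10^6.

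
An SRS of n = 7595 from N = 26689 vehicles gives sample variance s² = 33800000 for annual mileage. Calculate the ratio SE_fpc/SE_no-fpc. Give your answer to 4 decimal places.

0.8458

f = n/N = 7595/26689 = 0.28457417.
SE_no-fpc = √(s²/n) = 66.710541; SE_fpc = √((1−f)s²/n) = 56.425676.
Ratio = √(1−f) = 0.84582849.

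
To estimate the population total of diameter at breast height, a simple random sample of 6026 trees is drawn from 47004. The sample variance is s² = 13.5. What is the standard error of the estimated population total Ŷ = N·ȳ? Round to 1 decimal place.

Var(Ŷ) = N²·Var(ȳ) = N²·(1 − n/N)·s²/n.
f = 6026/47004 = 0.12820186; Var(ȳ) = 0.87179814·13.5/6026 = 0.0019530825.
Var(Ŷ) = 47004² · 0.0019530825 = 4.3150936 × 10^6.
SE(Ŷ) = √(4.3150936 × 10^6) = 2077.3.

2077.3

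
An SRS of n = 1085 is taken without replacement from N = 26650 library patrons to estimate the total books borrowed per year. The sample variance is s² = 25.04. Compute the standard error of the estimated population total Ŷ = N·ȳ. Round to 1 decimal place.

3965.3

Var(Ŷ) = N²·Var(ȳ) = N²·(1 − n/N)·s²/n.
f = 1085/26650 = 0.04071295; Var(ȳ) = 0.95928705·25.04/1085 = 0.022138754.
Var(Ŷ) = 26650² · 0.022138754 = 1.5723441 × 10^7.
SE(Ŷ) = √(1.5723441 × 10^7) = 3965.3.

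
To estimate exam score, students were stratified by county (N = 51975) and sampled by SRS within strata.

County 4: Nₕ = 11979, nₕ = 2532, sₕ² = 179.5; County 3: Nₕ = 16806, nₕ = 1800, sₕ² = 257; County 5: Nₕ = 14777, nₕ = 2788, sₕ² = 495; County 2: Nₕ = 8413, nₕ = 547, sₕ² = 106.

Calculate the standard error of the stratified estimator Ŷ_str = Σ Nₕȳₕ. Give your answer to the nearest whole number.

Var(Ŷ_str) = Σₕ Nₕ²(1 − fₕ)sₕ²/nₕ.
County 4: 11979²·(1 − 2532/11979)·179.5/2532 = 8.0226017 × 10^6.
County 3: 16806²·(1 − 1800/16806)·257/1800 = 3.6007247 × 10^7.
County 5: 14777²·(1 − 2788/14777)·495/2788 = 3.1454419 × 10^7.
County 2: 8413²·(1 − 547/8413)·106/547 = 1.2823996 × 10^7.
Sum = 8.8308264 × 10^7.
SE = √(8.8308264 × 10^7) = 9397.

9397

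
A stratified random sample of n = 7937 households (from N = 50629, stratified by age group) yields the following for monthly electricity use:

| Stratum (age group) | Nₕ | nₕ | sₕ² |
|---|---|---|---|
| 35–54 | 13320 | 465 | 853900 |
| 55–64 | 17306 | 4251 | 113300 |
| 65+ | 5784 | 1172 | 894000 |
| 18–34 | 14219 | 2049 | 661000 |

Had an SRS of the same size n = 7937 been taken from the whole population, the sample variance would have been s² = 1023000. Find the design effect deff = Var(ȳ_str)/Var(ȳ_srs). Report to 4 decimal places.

1.4237

Var(ȳ_str) = Σ Wₕ²(1−fₕ)sₕ²/nₕ with Wₕ = Nₕ/50629:
  35–54: (13320/50629)²·(1−465/13320)·853900/465 = 122.66811
  55–64: (17306/50629)²·(1−4251/17306)·113300/4251 = 2.3491659
  65+: (5784/50629)²·(1−1172/5784)·894000/1172 = 7.9383235
  18–34: (14219/50629)²·(1−2049/14219)·661000/2049 = 21.778122
  → Var(ȳ_str) = 154.73372.
Var(ȳ_srs) = (1 − 7937/50629)·1023000/7937 = 108.6842.
deff = 154.73372 / 108.6842 = 1.4237.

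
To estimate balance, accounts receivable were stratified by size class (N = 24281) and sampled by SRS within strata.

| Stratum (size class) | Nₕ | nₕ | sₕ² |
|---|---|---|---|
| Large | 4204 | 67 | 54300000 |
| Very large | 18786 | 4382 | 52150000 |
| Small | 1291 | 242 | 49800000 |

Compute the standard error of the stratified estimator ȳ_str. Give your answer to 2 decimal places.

Var(ȳ_str) = Σₕ Wₕ²(1 − fₕ)sₕ²/nₕ with Wₕ = Nₕ/N, N = 24281.
Large: Wₕ = 0.17313949; term = 0.17313949²·(1 − 0.01593720)·54300000/67 = 23907.828.
Very large: Wₕ = 0.77369136; term = 0.77369136²·(1 − 0.23325881)·52150000/4382 = 5462.1828.
Small: Wₕ = 0.05316914; term = 0.05316914²·(1 − 0.18745159)·49800000/242 = 472.6967.
Sum = 29842.708.
SE = √(29842.708) = 172.75.

172.75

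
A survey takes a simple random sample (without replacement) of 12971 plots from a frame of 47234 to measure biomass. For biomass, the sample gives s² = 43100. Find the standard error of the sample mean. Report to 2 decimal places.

Under SRS without replacement, Var(ȳ) = (1 − f)·s²/n with f = n/N = 12971/47234 = 0.27461151.
Var(ȳ) = (1 − 0.27461151)·43100/12971 = 0.72538849·3.322797 = 2.4103187.
SE(ȳ) = √(2.4103187) = 1.55.

1.55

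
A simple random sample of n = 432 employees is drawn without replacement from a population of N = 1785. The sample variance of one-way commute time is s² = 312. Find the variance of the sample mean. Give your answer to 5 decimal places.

0.54743

Under SRS without replacement, Var(ȳ) = (1 − f)·s²/n with f = n/N = 432/1785 = 0.24201681.
Var(ȳ) = (1 − 0.24201681)·312/432 = 0.75798319·0.72222222 = 0.54743231.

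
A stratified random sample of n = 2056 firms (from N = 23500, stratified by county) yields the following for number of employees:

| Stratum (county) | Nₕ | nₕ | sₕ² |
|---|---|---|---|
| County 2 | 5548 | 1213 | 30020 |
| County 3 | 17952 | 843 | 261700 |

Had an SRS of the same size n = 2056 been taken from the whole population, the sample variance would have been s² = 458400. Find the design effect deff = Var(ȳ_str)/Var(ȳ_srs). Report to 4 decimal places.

Var(ȳ_str) = Σ Wₕ²(1−fₕ)sₕ²/nₕ with Wₕ = Nₕ/23500:
  County 2: (5548/23500)²·(1−1213/5548)·30020/1213 = 1.0778038
  County 3: (17952/23500)²·(1−843/17952)·261700/843 = 172.65449
  → Var(ȳ_str) = 173.73229.
Var(ȳ_srs) = (1 − 2056/23500)·458400/2056 = 203.45082.
deff = 173.73229 / 203.45082 = 0.8539.

0.8539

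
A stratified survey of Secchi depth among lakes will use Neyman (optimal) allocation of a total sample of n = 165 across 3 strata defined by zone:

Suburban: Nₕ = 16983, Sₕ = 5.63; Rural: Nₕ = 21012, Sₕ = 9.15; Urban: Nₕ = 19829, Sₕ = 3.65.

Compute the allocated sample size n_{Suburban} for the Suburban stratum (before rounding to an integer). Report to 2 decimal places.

Neyman allocation: nₕ = n·NₕSₕ / Σⱼ NⱼSⱼ.
Σ NⱼSⱼ = 16983·5.63 + 21012·9.15 + 19829·3.65 = 360249.94.
n_{Suburban} = 165·16983·5.63 / 360249.94 = 43.79.

43.79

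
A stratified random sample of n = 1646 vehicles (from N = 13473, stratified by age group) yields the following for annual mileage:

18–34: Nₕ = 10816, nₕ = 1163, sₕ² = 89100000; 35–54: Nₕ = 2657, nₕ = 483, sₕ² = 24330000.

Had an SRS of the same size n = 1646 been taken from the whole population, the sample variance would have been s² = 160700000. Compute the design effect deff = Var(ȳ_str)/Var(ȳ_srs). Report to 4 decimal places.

0.5329

Var(ȳ_str) = Σ Wₕ²(1−fₕ)sₕ²/nₕ with Wₕ = Nₕ/13473:
  18–34: (10816/13473)²·(1−1163/10816)·89100000/1163 = 44065.465
  35–54: (2657/13473)²·(1−483/2657)·24330000/483 = 1602.9407
  → Var(ȳ_str) = 45668.406.
Var(ȳ_srs) = (1 − 1646/13473)·160700000/1646 = 85703.061.
deff = 45668.406 / 85703.061 = 0.5329.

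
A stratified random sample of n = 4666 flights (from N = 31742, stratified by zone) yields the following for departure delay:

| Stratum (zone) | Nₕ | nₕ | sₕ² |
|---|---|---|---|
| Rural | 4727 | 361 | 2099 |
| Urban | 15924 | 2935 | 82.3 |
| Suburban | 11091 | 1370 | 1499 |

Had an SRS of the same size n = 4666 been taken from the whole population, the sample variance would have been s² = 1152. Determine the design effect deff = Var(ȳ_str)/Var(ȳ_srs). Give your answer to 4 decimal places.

Var(ȳ_str) = Σ Wₕ²(1−fₕ)sₕ²/nₕ with Wₕ = Nₕ/31742:
  Rural: (4727/31742)²·(1−361/4727)·2099/361 = 0.11909842
  Urban: (15924/31742)²·(1−2935/15924)·82.3/2935 = 0.005756401
  Suburban: (11091/31742)²·(1−1370/11091)·1499/1370 = 0.11708308
  → Var(ȳ_str) = 0.2419379.
Var(ȳ_srs) = (1 − 4666/31742)·1152/4666 = 0.2105998.
deff = 0.2419379 / 0.2105998 = 1.1488.

1.1488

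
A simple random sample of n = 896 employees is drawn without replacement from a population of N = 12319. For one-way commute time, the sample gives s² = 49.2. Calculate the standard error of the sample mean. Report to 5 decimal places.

Under SRS without replacement, Var(ȳ) = (1 − f)·s²/n with f = n/N = 896/12319 = 0.07273318.
Var(ȳ) = (1 − 0.07273318)·49.2/896 = 0.92726682·0.054910714 = 0.050916884.
SE(ȳ) = √(0.050916884) = 0.22565.

0.22565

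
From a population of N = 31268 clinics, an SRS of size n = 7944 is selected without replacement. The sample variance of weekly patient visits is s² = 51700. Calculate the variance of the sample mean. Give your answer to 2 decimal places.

4.85

Under SRS without replacement, Var(ȳ) = (1 − f)·s²/n with f = n/N = 7944/31268 = 0.25406166.
Var(ȳ) = (1 − 0.25406166)·51700/7944 = 0.74593834·6.5080564 = 4.8546088.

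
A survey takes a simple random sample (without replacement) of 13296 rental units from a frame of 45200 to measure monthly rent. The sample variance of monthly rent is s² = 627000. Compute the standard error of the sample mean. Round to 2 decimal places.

5.77

Under SRS without replacement, Var(ȳ) = (1 − f)·s²/n with f = n/N = 13296/45200 = 0.29415929.
Var(ȳ) = (1 − 0.29415929)·627000/13296 = 0.70584071·47.15704 = 33.285358.
SE(ȳ) = √(33.285358) = 5.77.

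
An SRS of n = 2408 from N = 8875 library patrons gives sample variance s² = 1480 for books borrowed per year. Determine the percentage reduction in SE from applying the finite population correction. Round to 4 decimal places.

14.6375

f = n/N = 2408/8875 = 0.27132394.
SE_no-fpc = √(s²/n) = 0.78397573; SE_fpc = √((1−f)s²/n) = 0.66922147.
Ratio = √(1−f) = 0.85362524. Reduction = 100·(1 − 0.85362524) = 14.6375%.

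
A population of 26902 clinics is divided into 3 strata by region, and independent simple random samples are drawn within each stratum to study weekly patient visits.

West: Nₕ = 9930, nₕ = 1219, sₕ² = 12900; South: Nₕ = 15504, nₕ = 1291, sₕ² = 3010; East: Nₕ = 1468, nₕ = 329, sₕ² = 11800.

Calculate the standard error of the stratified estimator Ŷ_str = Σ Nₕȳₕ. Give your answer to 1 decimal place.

38589.2

Var(Ŷ_str) = Σₕ Nₕ²(1 − fₕ)sₕ²/nₕ.
West: 9930²·(1 − 1219/9930)·12900/1219 = 9.1538389 × 10^8.
South: 15504²·(1 − 1291/15504)·3010/1291 = 5.1377122 × 10^8.
East: 1468²·(1 − 329/1468)·11800/329 = 5.9970254 × 10^7.
Sum = 1.4891254 × 10^9.
SE = √(1.4891254 × 10^9) = 38589.2.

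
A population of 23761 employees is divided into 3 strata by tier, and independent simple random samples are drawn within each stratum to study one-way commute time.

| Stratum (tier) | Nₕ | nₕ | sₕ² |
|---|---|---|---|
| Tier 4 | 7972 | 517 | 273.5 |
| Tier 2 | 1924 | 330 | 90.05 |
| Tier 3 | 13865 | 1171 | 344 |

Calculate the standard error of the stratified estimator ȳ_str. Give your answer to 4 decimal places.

0.3857

Var(ȳ_str) = Σₕ Wₕ²(1 − fₕ)sₕ²/nₕ with Wₕ = Nₕ/N, N = 23761.
Tier 4: Wₕ = 0.33550776; term = 0.33550776²·(1 − 0.06485198)·273.5/517 = 0.055686804.
Tier 2: Wₕ = 0.08097302; term = 0.08097302²·(1 − 0.17151767)·90.05/330 = 0.0014822919.
Tier 3: Wₕ = 0.58351921; term = 0.58351921²·(1 − 0.08445727)·344/1171 = 0.091577859.
Sum = 0.14874695.
SE = √(0.14874695) = 0.3857.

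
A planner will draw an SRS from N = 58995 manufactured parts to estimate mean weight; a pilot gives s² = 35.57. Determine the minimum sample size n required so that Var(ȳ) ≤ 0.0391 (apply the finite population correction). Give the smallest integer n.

896

Without fpc, n₀ = s²/D = 35.57/0.0391 = 909.7187.
With fpc, (1 − n/N)·s²/n ≤ D requires n ≥ n₀/(1 + n₀/N) = 909.7187/(1 + 909.7187/58995) = 895.9036.
Rounding up, n = 896.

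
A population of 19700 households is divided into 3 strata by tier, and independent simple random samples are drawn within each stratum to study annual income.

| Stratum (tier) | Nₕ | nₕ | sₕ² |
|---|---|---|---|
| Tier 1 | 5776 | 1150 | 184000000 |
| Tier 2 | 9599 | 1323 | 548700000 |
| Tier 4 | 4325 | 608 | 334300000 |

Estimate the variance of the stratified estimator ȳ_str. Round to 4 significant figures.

118700

Var(ȳ_str) = Σₕ Wₕ²(1 − fₕ)sₕ²/nₕ with Wₕ = Nₕ/N, N = 19700.
Tier 1: Wₕ = 0.29319797; term = 0.29319797²·(1 − 0.19909972)·184000000/1150 = 11015.909.
Tier 2: Wₕ = 0.48725888; term = 0.48725888²·(1 − 0.13782686)·548700000/1323 = 84896.373.
Tier 4: Wₕ = 0.21954315; term = 0.21954315²·(1 − 0.14057803)·334300000/608 = 22776.082.
Sum = 118688.36.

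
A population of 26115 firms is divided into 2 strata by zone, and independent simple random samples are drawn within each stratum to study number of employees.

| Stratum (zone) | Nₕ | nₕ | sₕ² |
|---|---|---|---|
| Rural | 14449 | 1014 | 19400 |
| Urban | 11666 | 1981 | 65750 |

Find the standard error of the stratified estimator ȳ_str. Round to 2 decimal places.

Var(ȳ_str) = Σₕ Wₕ²(1 − fₕ)sₕ²/nₕ with Wₕ = Nₕ/N, N = 26115.
Rural: Wₕ = 0.55328355; term = 0.55328355²·(1 − 0.07017787)·19400/1014 = 5.4457685.
Urban: Wₕ = 0.44671645; term = 0.44671645²·(1 − 0.16980970)·65750/1981 = 5.4986087.
Sum = 10.944377.
SE = √(10.944377) = 3.31.

3.31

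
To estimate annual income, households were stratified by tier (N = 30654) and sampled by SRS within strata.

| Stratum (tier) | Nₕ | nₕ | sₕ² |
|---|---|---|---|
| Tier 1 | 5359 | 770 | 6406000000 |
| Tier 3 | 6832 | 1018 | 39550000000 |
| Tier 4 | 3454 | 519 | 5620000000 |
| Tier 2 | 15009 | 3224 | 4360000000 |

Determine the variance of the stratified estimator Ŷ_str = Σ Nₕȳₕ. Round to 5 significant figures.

2.0968 × 10^15

Var(Ŷ_str) = Σₕ Nₕ²(1 − fₕ)sₕ²/nₕ.
Tier 1: 5359²·(1 − 770/5359)·6406000000/770 = 2.0459642 × 10^14.
Tier 3: 6832²·(1 − 1018/6832)·39550000000/1018 = 1.5431978 × 10^15.
Tier 4: 3454²·(1 − 519/3454)·5620000000/519 = 1.0977398 × 10^14.
Tier 2: 15009²·(1 − 3224/15009)·4360000000/3224 = 2.392064 × 10^14.
Sum = 2.0967746 × 10^15.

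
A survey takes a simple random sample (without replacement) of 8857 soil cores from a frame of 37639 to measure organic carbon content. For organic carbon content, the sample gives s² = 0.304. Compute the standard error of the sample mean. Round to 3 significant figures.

Under SRS without replacement, Var(ȳ) = (1 − f)·s²/n with f = n/N = 8857/37639 = 0.23531443.
Var(ȳ) = (1 − 0.23531443)·0.304/8857 = 0.76468557·3.4323134 × 10^-5 = 2.6246405 × 10^-5.
SE(ȳ) = √(2.6246405 × 10^-5) = 0.00512.

0.00512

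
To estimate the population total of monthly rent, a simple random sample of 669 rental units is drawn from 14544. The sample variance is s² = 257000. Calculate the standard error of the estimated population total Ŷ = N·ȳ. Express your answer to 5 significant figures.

Var(Ŷ) = N²·Var(ȳ) = N²·(1 − n/N)·s²/n.
f = 669/14544 = 0.04599835; Var(ȳ) = 0.95400165·257000/669 = 366.48494.
Var(Ŷ) = 14544² · 366.48494 = 7.7521803 × 10^10.
SE(Ŷ) = √(7.7521803 × 10^10) = 278430.

278430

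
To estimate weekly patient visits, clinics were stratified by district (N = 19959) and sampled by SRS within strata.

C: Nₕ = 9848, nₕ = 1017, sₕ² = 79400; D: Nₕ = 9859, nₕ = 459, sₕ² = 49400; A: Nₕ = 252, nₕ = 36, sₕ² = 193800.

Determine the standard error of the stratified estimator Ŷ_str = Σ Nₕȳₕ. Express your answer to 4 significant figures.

Var(Ŷ_str) = Σₕ Nₕ²(1 − fₕ)sₕ²/nₕ.
C: 9848²·(1 − 1017/9848)·79400/1017 = 6.7898077 × 10^9.
D: 9859²·(1 − 459/9859)·49400/459 = 9.9741291 × 10^9.
A: 252²·(1 − 36/252)·193800/36 = 2.930256 × 10^8.
Sum = 1.7056962 × 10^10.
SE = √(1.7056962 × 10^10) = 130600.

130600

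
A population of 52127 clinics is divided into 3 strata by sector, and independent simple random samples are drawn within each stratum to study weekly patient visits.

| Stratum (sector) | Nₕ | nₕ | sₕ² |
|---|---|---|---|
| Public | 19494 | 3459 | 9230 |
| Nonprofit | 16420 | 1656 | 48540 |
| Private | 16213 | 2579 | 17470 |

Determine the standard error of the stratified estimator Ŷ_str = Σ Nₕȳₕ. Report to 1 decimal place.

97145.9

Var(Ŷ_str) = Σₕ Nₕ²(1 − fₕ)sₕ²/nₕ.
Public: 19494²·(1 − 3459/19494)·9230/3459 = 8.3410565 × 10^8.
Nonprofit: 16420²·(1 − 1656/16420)·48540/1656 = 7.1058597 × 10^9.
Private: 16213²·(1 − 2579/16213)·17470/2579 = 1.4973669 × 10^9.
Sum = 9.4373323 × 10^9.
SE = √(9.4373323 × 10^9) = 97145.9.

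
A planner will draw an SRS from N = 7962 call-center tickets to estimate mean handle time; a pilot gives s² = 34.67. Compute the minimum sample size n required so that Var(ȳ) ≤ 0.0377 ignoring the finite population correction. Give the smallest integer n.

Without fpc, n₀ = s²/D = 34.67/0.0377 = 919.6286.
Rounding up, n = 920.

920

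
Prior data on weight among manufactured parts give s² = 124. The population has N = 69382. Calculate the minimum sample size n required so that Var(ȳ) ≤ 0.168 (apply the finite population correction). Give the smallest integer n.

731

Without fpc, n₀ = s²/D = 124/0.168 = 738.0952.
With fpc, (1 − n/N)·s²/n ≤ D requires n ≥ n₀/(1 + n₀/N) = 738.0952/(1 + 738.0952/69382) = 730.3259.
Rounding up, n = 731.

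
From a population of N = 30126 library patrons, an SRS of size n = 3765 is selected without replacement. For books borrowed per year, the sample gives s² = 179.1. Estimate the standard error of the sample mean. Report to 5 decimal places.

Under SRS without replacement, Var(ȳ) = (1 − f)·s²/n with f = n/N = 3765/30126 = 0.12497510.
Var(ȳ) = (1 − 0.12497510)·179.1/3765 = 0.87502490·0.047569721 = 0.04162469.
SE(ȳ) = √(0.04162469) = 0.20402.

0.20402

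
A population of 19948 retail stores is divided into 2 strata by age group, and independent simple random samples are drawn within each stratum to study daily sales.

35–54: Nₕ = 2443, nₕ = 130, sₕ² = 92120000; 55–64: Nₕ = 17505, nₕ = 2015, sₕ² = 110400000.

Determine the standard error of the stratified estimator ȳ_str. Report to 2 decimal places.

217.71

Var(ȳ_str) = Σₕ Wₕ²(1 − fₕ)sₕ²/nₕ with Wₕ = Nₕ/N, N = 19948.
35–54: Wₕ = 0.12246842; term = 0.12246842²·(1 − 0.05321326)·92120000/130 = 10062.617.
55–64: Wₕ = 0.87753158; term = 0.87753158²·(1 − 0.11510997)·110400000/2015 = 37334.371.
Sum = 47396.988.
SE = √(47396.988) = 217.71.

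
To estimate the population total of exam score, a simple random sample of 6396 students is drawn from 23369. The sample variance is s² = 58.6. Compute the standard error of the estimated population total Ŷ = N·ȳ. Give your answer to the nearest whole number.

Var(Ŷ) = N²·Var(ȳ) = N²·(1 − n/N)·s²/n.
f = 6396/23369 = 0.27369592; Var(ȳ) = 0.72630408·58.6/6396 = 0.0066543807.
Var(Ŷ) = 23369² · 0.0066543807 = 3.6340249 × 10^6.
SE(Ŷ) = √(3.6340249 × 10^6) = 1906.

1906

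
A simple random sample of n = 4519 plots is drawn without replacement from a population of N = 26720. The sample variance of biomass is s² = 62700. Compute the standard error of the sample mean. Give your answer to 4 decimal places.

Under SRS without replacement, Var(ȳ) = (1 − f)·s²/n with f = n/N = 4519/26720 = 0.16912425.
Var(ȳ) = (1 − 0.16912425)·62700/4519 = 0.83087575·13.874751 = 11.528194.
SE(ȳ) = √(11.528194) = 3.3953.

3.3953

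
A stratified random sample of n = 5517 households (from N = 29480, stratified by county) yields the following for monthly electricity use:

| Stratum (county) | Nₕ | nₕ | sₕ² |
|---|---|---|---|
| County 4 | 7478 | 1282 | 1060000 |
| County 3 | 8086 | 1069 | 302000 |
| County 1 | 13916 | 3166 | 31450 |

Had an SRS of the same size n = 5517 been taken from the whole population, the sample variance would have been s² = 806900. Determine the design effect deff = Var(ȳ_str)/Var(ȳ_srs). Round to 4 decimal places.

0.5403

Var(ȳ_str) = Σ Wₕ²(1−fₕ)sₕ²/nₕ with Wₕ = Nₕ/29480:
  County 4: (7478/29480)²·(1−1282/7478)·1060000/1282 = 44.081844
  County 3: (8086/29480)²·(1−1069/8086)·302000/1069 = 18.444186
  County 1: (13916/29480)²·(1−3166/13916)·31450/3166 = 1.7099274
  → Var(ȳ_str) = 64.235957.
Var(ȳ_srs) = (1 − 5517/29480)·806900/5517 = 118.88592.
deff = 64.235957 / 118.88592 = 0.5403.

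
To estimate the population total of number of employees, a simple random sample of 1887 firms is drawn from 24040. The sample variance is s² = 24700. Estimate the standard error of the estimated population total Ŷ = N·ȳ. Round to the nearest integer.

83492

Var(Ŷ) = N²·Var(ȳ) = N²·(1 − n/N)·s²/n.
f = 1887/24040 = 0.07849418; Var(ȳ) = 0.92150582·24700/1887 = 12.062106.
Var(Ŷ) = 24040² · 12.062106 = 6.9709516 × 10^9.
SE(Ŷ) = √(6.9709516 × 10^9) = 83492.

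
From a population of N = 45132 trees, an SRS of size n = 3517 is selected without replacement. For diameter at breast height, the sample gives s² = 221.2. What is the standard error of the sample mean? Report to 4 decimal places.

0.2408

Under SRS without replacement, Var(ȳ) = (1 − f)·s²/n with f = n/N = 3517/45132 = 0.07792697.
Var(ȳ) = (1 − 0.07792697)·221.2/3517 = 0.92207303·0.062894512 = 0.057993334.
SE(ȳ) = √(0.057993334) = 0.2408.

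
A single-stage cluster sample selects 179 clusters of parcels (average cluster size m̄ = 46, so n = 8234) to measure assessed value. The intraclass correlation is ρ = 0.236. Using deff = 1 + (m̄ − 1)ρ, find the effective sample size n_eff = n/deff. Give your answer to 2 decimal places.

deff = 1 + (46 − 1)·0.236 = 1 + 10.62 = 11.62.
n_eff = 8234 / 11.62 = 708.61.

708.61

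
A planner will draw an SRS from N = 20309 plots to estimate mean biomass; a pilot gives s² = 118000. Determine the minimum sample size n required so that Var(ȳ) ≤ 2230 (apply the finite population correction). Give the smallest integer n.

53

Without fpc, n₀ = s²/D = 118000/2230 = 52.9148.
With fpc, (1 − n/N)·s²/n ≤ D requires n ≥ n₀/(1 + n₀/N) = 52.9148/(1 + 52.9148/20309) = 52.7773.
Rounding up, n = 53.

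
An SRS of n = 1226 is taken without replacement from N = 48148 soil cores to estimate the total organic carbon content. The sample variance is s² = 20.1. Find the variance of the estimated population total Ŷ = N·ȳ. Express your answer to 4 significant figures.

3.704 × 10^7

Var(Ŷ) = N²·Var(ȳ) = N²·(1 − n/N)·s²/n.
f = 1226/48148 = 0.02546316; Var(ȳ) = 0.97453684·20.1/1226 = 0.015977317.
Var(Ŷ) = 48148² · 0.015977317 = 3.7039094 × 10^7.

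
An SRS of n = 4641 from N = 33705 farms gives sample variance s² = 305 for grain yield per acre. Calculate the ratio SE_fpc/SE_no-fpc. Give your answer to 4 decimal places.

f = n/N = 4641/33705 = 0.13769470.
SE_no-fpc = √(s²/n) = 0.25635638; SE_fpc = √((1−f)s²/n) = 0.23805355.
Ratio = √(1−f) = 0.92860395.

0.9286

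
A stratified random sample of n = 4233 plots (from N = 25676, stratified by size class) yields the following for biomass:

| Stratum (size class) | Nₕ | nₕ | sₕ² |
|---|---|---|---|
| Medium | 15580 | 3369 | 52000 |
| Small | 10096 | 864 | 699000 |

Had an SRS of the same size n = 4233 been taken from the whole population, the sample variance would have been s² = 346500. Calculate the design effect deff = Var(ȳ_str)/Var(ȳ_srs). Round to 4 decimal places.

Var(ȳ_str) = Σ Wₕ²(1−fₕ)sₕ²/nₕ with Wₕ = Nₕ/25676:
  Medium: (15580/25676)²·(1−3369/15580)·52000/3369 = 4.4541648
  Small: (10096/25676)²·(1−864/10096)·699000/864 = 114.38099
  → Var(ȳ_str) = 118.83515.
Var(ȳ_srs) = (1 − 4233/25676)·346500/4233 = 68.361746.
deff = 118.83515 / 68.361746 = 1.7383.

1.7383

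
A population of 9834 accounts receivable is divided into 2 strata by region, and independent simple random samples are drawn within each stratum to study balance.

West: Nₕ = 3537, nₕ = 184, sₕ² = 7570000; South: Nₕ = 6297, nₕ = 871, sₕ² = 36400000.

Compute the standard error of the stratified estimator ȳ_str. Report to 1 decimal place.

140.7

Var(ȳ_str) = Σₕ Wₕ²(1 − fₕ)sₕ²/nₕ with Wₕ = Nₕ/N, N = 9834.
West: Wₕ = 0.35967053; term = 0.35967053²·(1 − 0.05202149)·7570000/184 = 5045.2915.
South: Wₕ = 0.64032947; term = 0.64032947²·(1 − 0.13831983)·36400000/871 = 14765.097.
Sum = 19810.389.
SE = √(19810.389) = 140.7.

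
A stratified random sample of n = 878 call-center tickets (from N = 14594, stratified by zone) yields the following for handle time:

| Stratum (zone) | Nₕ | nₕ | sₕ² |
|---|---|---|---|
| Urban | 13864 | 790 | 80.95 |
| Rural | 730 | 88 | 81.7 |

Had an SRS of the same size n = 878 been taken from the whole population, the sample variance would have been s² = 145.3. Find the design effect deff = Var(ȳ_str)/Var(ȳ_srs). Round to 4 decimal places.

Var(ȳ_str) = Σ Wₕ²(1−fₕ)sₕ²/nₕ with Wₕ = Nₕ/14594:
  Urban: (13864/14594)²·(1−790/13864)·80.95/790 = 0.087204342
  Rural: (730/14594)²·(1−88/730)·81.7/88 = 0.002042907
  → Var(ȳ_str) = 0.089247249.
Var(ȳ_srs) = (1 − 878/14594)·145.3/878 = 0.1555336.
deff = 0.089247249 / 0.1555336 = 0.5738.

0.5738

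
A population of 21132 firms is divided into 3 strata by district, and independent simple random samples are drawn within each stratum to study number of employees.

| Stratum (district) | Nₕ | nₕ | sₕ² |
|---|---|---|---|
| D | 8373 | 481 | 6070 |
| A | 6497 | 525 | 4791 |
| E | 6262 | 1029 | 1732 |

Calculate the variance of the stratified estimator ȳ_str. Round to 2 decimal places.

Var(ȳ_str) = Σₕ Wₕ²(1 − fₕ)sₕ²/nₕ with Wₕ = Nₕ/N, N = 21132.
D: Wₕ = 0.39622374; term = 0.39622374²·(1 − 0.05744655)·6070/481 = 1.8673709.
A: Wₕ = 0.30744842; term = 0.30744842²·(1 − 0.08080653)·4791/525 = 0.79289984.
E: Wₕ = 0.29632784; term = 0.29632784²·(1 − 0.16432450)·1732/1029 = 0.12351369.
Sum = 2.7837844.

2.78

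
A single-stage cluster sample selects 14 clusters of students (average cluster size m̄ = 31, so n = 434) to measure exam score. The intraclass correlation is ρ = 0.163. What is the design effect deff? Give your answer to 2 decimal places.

deff = 1 + (31 − 1)·0.163 = 1 + 4.89 = 5.89.

5.89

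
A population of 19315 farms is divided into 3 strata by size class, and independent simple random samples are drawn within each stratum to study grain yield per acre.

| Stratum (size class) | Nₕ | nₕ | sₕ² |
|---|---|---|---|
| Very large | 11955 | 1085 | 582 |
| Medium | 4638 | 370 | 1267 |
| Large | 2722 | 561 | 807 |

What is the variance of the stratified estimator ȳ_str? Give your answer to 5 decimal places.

0.39122

Var(ȳ_str) = Σₕ Wₕ²(1 − fₕ)sₕ²/nₕ with Wₕ = Nₕ/N, N = 19315.
Very large: Wₕ = 0.61894900; term = 0.61894900²·(1 − 0.09075701)·582/1085 = 0.18684563.
Medium: Wₕ = 0.24012426; term = 0.24012426²·(1 − 0.07977577)·1267/370 = 0.18169401.
Large: Wₕ = 0.14092674; term = 0.14092674²·(1 − 0.20609846)·807/561 = 0.022681101.
Sum = 0.39122074.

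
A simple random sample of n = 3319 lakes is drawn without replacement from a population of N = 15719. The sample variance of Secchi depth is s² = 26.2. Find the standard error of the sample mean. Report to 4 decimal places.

0.0789

Under SRS without replacement, Var(ȳ) = (1 − f)·s²/n with f = n/N = 3319/15719 = 0.21114575.
Var(ȳ) = (1 − 0.21114575)·26.2/3319 = 0.78885425·0.007893944 = 0.0062271713.
SE(ȳ) = √(0.0062271713) = 0.0789.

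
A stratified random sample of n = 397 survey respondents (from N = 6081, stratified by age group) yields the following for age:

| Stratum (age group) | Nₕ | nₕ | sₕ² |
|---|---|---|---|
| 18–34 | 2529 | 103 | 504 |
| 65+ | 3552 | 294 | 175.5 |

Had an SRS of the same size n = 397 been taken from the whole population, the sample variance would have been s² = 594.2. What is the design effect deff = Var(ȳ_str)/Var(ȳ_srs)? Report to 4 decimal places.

Var(ȳ_str) = Σ Wₕ²(1−fₕ)sₕ²/nₕ with Wₕ = Nₕ/6081:
  18–34: (2529/6081)²·(1−103/2529)·504/103 = 0.81186334
  65+: (3552/6081)²·(1−294/3552)·175.5/294 = 0.18681159
  → Var(ȳ_str) = 0.99867493.
Var(ȳ_srs) = (1 − 397/6081)·594.2/397 = 1.3990112.
deff = 0.99867493 / 1.3990112 = 0.7138.

0.7138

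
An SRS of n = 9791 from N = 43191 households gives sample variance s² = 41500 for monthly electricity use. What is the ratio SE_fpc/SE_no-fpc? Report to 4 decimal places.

0.8794

f = n/N = 9791/43191 = 0.22669075.
SE_no-fpc = √(s²/n) = 2.0587828; SE_fpc = √((1−f)s²/n) = 1.8104525.
Ratio = √(1−f) = 0.87938004.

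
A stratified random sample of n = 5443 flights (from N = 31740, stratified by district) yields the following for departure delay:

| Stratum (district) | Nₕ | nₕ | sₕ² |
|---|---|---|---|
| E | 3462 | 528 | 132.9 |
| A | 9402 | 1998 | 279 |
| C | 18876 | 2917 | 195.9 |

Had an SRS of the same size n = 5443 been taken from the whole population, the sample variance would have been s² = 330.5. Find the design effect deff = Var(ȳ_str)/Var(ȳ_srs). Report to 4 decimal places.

0.6414

Var(ȳ_str) = Σ Wₕ²(1−fₕ)sₕ²/nₕ with Wₕ = Nₕ/31740:
  E: (3462/31740)²·(1−528/3462)·132.9/528 = 0.0025378409
  A: (9402/31740)²·(1−1998/9402)·279/1998 = 0.0096489828
  C: (18876/31740)²·(1−2917/18876)·195.9/2917 = 0.020081669
  → Var(ȳ_str) = 0.032268493.
Var(ȳ_srs) = (1 − 5443/31740)·330.5/5443 = 0.050307463.
deff = 0.032268493 / 0.050307463 = 0.6414.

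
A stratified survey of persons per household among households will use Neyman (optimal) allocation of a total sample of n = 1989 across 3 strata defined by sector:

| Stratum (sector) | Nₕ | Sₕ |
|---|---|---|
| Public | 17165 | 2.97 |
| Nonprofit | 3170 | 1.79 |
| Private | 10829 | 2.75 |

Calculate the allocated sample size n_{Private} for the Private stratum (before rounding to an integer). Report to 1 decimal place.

685.3

Neyman allocation: nₕ = n·NₕSₕ / Σⱼ NⱼSⱼ.
Σ NⱼSⱼ = 17165·2.97 + 3170·1.79 + 10829·2.75 = 86434.1.
n_{Private} = 1989·10829·2.75 / 86434.1 = 685.3.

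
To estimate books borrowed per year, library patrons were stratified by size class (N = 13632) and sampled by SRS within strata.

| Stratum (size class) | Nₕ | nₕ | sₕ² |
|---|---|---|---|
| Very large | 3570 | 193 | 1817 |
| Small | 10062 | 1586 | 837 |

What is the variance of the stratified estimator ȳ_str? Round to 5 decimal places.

0.85297

Var(ȳ_str) = Σₕ Wₕ²(1 − fₕ)sₕ²/nₕ with Wₕ = Nₕ/N, N = 13632.
Very large: Wₕ = 0.26188380; term = 0.26188380²·(1 − 0.05406162)·1817/193 = 0.61077006.
Small: Wₕ = 0.73811620; term = 0.73811620²·(1 − 0.15762274)·837/1586 = 0.24220237.
Sum = 0.85297243.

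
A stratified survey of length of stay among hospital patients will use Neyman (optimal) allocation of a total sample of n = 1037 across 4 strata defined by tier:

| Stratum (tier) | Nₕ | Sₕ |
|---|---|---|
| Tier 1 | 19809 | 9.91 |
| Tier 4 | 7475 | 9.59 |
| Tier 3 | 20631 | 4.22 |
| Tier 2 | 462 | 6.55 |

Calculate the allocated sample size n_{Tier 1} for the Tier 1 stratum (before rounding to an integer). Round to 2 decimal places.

568.50

Neyman allocation: nₕ = n·NₕSₕ / Σⱼ NⱼSⱼ.
Σ NⱼSⱼ = 19809·9.91 + 7475·9.59 + 20631·4.22 + 462·6.55 = 358081.36.
n_{Tier 1} = 1037·19809·9.91 / 358081.36 = 568.50.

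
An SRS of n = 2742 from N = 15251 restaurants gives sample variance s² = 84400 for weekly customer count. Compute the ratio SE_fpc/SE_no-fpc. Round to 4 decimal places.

f = n/N = 2742/15251 = 0.17979149.
SE_no-fpc = √(s²/n) = 5.5480134; SE_fpc = √((1−f)s²/n) = 5.0245785.
Ratio = √(1−f) = 0.90565364.

0.9057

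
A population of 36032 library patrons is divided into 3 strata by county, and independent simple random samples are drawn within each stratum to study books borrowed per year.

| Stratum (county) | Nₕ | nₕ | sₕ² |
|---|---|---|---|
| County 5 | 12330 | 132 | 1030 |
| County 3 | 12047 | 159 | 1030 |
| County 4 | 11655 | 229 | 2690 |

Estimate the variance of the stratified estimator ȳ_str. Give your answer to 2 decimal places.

Var(ȳ_str) = Σₕ Wₕ²(1 − fₕ)sₕ²/nₕ with Wₕ = Nₕ/N, N = 36032.
County 5: Wₕ = 0.34219583; term = 0.34219583²·(1 − 0.01070560)·1030/132 = 0.9039372.
County 3: Wₕ = 0.33434170; term = 0.33434170²·(1 − 0.01319831)·1030/159 = 0.71458035.
County 4: Wₕ = 0.32346248; term = 0.32346248²·(1 − 0.01964822)·2690/229 = 1.2048877.
Sum = 2.8234053.

2.82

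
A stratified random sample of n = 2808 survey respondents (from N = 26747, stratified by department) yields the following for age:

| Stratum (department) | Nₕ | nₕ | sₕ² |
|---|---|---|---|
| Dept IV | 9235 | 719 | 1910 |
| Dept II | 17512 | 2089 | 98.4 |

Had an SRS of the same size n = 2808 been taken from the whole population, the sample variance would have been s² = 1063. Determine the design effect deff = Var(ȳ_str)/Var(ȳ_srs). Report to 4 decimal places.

0.9144

Var(ȳ_str) = Σ Wₕ²(1−fₕ)sₕ²/nₕ with Wₕ = Nₕ/26747:
  Dept IV: (9235/26747)²·(1−719/9235)·1910/719 = 0.2920296
  Dept II: (17512/26747)²·(1−2089/17512)·98.4/2089 = 0.017783249
  → Var(ȳ_str) = 0.30981285.
Var(ȳ_srs) = (1 − 2808/26747)·1063/2808 = 0.33881848.
deff = 0.30981285 / 0.33881848 = 0.9144.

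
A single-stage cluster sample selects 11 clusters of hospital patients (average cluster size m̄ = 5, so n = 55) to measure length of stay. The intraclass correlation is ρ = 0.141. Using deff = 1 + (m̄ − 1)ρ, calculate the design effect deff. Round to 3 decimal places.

1.564

deff = 1 + (5 − 1)·0.141 = 1 + 0.564 = 1.564.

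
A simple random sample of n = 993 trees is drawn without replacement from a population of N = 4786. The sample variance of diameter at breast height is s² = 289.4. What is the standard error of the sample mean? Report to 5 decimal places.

Under SRS without replacement, Var(ȳ) = (1 − f)·s²/n with f = n/N = 993/4786 = 0.20748015.
Var(ȳ) = (1 − 0.20748015)·289.4/993 = 0.79251985·0.29144008 = 0.23097205.
SE(ȳ) = √(0.23097205) = 0.48060.

0.48060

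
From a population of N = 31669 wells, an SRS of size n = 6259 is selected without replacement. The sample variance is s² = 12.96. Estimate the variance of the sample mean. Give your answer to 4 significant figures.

Under SRS without replacement, Var(ȳ) = (1 − f)·s²/n with f = n/N = 6259/31669 = 0.19763807.
Var(ȳ) = (1 − 0.19763807)·12.96/6259 = 0.80236193·0.0020706183 = 0.0016613853.

0.001661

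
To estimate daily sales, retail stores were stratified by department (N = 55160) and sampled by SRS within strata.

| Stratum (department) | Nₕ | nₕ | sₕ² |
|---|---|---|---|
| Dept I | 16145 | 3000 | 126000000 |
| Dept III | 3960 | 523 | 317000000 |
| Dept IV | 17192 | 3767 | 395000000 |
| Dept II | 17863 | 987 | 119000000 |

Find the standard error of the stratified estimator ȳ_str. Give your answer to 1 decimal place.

Var(ȳ_str) = Σₕ Wₕ²(1 − fₕ)sₕ²/nₕ with Wₕ = Nₕ/N, N = 55160.
Dept I: Wₕ = 0.29269398; term = 0.29269398²·(1 − 0.18581604)·126000000/3000 = 2929.5399.
Dept III: Wₕ = 0.07179115; term = 0.07179115²·(1 − 0.13207071)·317000000/523 = 2711.3387.
Dept IV: Wₕ = 0.31167513; term = 0.31167513²·(1 − 0.21911354)·395000000/3767 = 7954.1478.
Dept II: Wₕ = 0.32383974; term = 0.32383974²·(1 − 0.05525388)·119000000/987 = 11945.524.
Sum = 25540.55.
SE = √(25540.55) = 159.8.

159.8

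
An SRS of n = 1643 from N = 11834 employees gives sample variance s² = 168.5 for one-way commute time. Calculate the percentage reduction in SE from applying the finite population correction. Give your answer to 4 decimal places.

f = n/N = 1643/11834 = 0.13883725.
SE_no-fpc = √(s²/n) = 0.32024412; SE_fpc = √((1−f)s²/n) = 0.29718288.
Ratio = √(1−f) = 0.92798855. Reduction = 100·(1 − 0.92798855) = 7.2011%.

7.2011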